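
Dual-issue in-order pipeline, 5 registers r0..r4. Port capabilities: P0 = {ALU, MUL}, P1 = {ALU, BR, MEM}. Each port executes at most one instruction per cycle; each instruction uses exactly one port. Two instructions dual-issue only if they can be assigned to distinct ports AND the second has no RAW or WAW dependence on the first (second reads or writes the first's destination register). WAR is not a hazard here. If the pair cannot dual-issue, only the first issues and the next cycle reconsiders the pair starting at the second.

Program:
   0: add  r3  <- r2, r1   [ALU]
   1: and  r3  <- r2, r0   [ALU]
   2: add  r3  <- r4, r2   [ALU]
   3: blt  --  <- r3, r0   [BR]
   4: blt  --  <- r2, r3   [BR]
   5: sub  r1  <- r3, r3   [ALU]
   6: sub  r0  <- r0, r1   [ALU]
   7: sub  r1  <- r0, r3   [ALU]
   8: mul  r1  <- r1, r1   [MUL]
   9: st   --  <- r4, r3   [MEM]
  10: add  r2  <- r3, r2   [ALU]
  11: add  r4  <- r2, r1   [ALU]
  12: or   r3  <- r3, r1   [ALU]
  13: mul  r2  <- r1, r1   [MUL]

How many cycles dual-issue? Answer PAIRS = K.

0. add @i0  | WAW r3
1. and @i1  | WAW r3
2. add @i2  | RAW r3
3. blt @i3  | no-port BR/BR
4. blt+sub @i4,i5  | dual
5. sub @i6  | RAW r0
6. sub @i7  | RAW+WAW r1
7. mul+st @i8,i9  | dual
8. add @i10  | RAW r2
9. add+or @i11,i12  | dual
10. mul @i13  | tail

PAIRS = 3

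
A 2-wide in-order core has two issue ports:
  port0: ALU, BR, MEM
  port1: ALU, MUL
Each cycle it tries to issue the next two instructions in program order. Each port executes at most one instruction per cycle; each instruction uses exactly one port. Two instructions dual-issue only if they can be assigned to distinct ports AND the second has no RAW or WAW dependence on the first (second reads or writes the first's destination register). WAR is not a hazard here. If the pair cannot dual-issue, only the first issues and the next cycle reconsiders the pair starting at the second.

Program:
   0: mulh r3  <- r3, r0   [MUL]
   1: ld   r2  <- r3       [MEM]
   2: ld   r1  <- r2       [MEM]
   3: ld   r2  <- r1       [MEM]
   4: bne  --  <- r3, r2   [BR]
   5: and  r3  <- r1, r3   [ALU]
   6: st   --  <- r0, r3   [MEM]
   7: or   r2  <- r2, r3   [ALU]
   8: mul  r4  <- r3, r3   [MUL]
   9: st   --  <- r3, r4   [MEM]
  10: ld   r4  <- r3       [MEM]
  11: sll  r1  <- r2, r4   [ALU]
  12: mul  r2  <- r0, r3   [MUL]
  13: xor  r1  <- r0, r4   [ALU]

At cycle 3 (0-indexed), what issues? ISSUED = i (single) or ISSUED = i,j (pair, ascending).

ISSUED = 3

  cy0 -> i0 (mulh.MUL) RAW r3
  cy1 -> i1 (ld.MEM) no-port MEM/MEM
  cy2 -> i2 (ld.MEM) no-port MEM/MEM
  cy3 -> i3 (ld.MEM) no-port MEM/BR
  cy4 -> i4,i5 (bne.BR/and.ALU) 2-wide
  cy5 -> i6,i7 (st.MEM/or.ALU) 2-wide
  cy6 -> i8 (mul.MUL) RAW r4
  cy7 -> i9 (st.MEM) no-port MEM/MEM
  cy8 -> i10 (ld.MEM) RAW r4
  cy9 -> i11,i12 (sll.ALU/mul.MUL) 2-wide
  cy10 -> i13 (xor.ALU) tail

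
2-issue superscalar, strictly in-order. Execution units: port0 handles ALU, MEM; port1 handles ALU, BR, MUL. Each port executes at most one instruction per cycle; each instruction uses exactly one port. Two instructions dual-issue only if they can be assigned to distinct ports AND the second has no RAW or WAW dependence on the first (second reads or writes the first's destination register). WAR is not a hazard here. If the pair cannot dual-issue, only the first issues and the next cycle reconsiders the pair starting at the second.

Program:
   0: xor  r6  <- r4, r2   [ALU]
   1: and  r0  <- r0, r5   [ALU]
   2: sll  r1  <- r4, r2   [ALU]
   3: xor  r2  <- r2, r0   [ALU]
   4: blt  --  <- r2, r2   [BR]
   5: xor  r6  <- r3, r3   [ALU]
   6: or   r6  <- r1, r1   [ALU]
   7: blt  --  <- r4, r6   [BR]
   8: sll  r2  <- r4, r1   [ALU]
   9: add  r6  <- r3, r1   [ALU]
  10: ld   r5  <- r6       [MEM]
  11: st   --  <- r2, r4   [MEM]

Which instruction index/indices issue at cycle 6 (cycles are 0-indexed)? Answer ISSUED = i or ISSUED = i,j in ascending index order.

ISSUED = 10

#0 head=0: xor/and i0/i1 dual
#1 head=2: sll/xor i2/i3 dual
#2 head=4: blt/xor i4/i5 dual
#3 head=6: or i6 RAW r6
#4 head=7: blt/sll i7/i8 dual
#5 head=9: add i9 RAW r6
#6 head=10: ld i10 no-port MEM/MEM
#7 head=11: st i11 tail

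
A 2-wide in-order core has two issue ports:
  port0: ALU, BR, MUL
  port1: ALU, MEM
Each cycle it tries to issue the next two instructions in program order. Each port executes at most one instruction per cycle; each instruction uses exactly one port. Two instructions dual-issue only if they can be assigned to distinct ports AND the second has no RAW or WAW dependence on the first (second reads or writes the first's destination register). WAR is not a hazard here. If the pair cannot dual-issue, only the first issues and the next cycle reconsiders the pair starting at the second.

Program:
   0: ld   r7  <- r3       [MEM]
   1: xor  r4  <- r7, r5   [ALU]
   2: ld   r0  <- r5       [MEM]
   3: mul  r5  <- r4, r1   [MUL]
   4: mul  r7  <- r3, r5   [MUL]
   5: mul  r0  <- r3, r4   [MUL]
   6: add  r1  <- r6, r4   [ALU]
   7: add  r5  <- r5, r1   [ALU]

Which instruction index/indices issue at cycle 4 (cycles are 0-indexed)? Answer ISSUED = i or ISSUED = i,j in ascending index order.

ISSUED = 5,6

#0 head=0: ld i0 RAW r7
#1 head=1: xor/ld i1,i2 dual
#2 head=3: mul i3 no-port MUL/MUL
#3 head=4: mul i4 no-port MUL/MUL
#4 head=5: mul/add i5,i6 dual
#5 head=7: add i7 tail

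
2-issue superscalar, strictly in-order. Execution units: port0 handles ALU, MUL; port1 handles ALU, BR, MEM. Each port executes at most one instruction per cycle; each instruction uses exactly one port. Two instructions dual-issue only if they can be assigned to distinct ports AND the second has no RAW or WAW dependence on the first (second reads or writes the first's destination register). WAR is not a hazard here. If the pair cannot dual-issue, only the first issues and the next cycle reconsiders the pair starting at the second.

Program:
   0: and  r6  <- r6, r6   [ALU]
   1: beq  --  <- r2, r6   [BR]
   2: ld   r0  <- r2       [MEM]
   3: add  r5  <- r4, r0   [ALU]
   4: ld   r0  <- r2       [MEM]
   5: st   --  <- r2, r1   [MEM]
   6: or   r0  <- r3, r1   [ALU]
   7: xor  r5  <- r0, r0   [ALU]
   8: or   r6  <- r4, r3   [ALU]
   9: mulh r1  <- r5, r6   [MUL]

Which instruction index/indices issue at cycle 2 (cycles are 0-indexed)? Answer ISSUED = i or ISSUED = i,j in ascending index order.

[0] i0  and.ALU  -- RAW r6
[1] i1  beq.BR  -- no-port BR/MEM
[2] i2  ld.MEM  -- RAW r0
[3] i3&i4  add.ALU+ld.MEM  -- dual
[4] i5&i6  st.MEM+or.ALU  -- dual
[5] i7&i8  xor.ALU+or.ALU  -- dual
[6] i9  mulh.MUL  -- tail

ISSUED = 2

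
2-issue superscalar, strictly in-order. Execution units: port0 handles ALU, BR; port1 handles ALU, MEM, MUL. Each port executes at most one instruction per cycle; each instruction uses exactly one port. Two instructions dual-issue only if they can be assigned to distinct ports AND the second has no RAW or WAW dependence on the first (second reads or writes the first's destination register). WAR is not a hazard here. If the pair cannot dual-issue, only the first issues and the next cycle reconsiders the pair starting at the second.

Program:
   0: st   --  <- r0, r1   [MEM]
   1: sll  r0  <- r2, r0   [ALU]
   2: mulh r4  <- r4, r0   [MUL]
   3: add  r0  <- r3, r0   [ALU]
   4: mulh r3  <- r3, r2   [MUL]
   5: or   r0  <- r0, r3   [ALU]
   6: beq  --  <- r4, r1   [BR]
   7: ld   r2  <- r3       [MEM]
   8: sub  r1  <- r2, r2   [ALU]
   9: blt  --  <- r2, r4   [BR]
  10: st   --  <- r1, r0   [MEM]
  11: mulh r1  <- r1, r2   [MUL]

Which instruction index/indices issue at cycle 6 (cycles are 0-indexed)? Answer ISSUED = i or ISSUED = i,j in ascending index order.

ISSUED = 10

#0 head=0: st sll i0,i1 dual
#1 head=2: mulh add i2,i3 dual
#2 head=4: mulh i4 RAW r3
#3 head=5: or beq i5,i6 dual
#4 head=7: ld i7 RAW r2
#5 head=8: sub blt i8,i9 dual
#6 head=10: st i10 no-port MEM/MUL
#7 head=11: mulh i11 tail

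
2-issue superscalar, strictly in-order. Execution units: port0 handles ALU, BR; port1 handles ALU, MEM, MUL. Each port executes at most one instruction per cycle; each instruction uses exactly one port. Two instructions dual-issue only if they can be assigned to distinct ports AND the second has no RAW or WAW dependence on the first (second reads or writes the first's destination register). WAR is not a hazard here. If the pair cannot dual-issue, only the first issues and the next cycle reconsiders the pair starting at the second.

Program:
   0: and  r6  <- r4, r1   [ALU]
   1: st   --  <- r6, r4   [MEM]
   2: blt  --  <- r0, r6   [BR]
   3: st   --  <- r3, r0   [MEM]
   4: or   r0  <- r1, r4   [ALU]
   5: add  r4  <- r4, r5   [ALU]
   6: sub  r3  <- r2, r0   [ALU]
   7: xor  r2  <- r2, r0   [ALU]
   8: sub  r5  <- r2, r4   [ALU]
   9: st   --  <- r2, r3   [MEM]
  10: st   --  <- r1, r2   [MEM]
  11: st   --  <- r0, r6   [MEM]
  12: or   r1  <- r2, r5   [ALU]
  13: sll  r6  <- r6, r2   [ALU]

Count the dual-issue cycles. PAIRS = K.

0. and @i0  | RAW r6
1. st+blt @i1&i2  | pair
2. st+or @i3&i4  | pair
3. add+sub @i5&i6  | pair
4. xor @i7  | RAW r2
5. sub+st @i8&i9  | pair
6. st @i10  | no-port MEM/MEM
7. st+or @i11&i12  | pair
8. sll @i13  | tail

PAIRS = 5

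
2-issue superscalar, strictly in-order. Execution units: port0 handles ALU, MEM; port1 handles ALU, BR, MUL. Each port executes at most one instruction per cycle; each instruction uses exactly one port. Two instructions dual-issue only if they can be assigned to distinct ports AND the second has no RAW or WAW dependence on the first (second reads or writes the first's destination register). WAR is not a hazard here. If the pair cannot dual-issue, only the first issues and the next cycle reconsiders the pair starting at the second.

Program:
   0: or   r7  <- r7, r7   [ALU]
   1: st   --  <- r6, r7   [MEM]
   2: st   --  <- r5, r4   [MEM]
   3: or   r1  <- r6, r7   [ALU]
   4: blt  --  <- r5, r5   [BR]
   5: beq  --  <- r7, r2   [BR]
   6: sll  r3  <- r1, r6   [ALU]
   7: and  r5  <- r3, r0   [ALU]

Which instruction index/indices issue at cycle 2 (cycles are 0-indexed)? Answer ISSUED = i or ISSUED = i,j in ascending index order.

  cy0 -> i0 (or) RAW r7
  cy1 -> i1 (st) no-port MEM/MEM
  cy2 -> i2/i3 (st or) 2-wide
  cy3 -> i4 (blt) no-port BR/BR
  cy4 -> i5/i6 (beq sll) 2-wide
  cy5 -> i7 (and) tail

ISSUED = 2,3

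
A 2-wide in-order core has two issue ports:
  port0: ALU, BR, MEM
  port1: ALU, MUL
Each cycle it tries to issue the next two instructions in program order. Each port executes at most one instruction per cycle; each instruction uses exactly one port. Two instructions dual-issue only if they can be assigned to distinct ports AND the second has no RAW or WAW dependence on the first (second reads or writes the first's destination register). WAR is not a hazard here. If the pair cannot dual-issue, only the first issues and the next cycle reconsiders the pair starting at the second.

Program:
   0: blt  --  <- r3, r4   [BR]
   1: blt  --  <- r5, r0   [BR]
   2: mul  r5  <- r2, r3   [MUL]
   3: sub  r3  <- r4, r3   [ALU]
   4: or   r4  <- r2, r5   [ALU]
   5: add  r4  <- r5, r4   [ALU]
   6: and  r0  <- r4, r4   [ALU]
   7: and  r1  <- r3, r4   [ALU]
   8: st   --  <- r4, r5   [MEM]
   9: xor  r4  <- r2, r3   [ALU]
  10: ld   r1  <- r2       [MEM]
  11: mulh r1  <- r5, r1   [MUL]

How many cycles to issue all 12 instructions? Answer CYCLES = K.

CYCLES = 8

t=0 i0:blt.BR ; no-port BR/BR
t=1 i1/i2:blt.BR mul.MUL ; 2-wide
t=2 i3/i4:sub.ALU or.ALU ; 2-wide
t=3 i5:add.ALU ; RAW r4
t=4 i6/i7:and.ALU and.ALU ; 2-wide
t=5 i8/i9:st.MEM xor.ALU ; 2-wide
t=6 i10:ld.MEM ; RAW+WAW r1
t=7 i11:mulh.MUL ; tail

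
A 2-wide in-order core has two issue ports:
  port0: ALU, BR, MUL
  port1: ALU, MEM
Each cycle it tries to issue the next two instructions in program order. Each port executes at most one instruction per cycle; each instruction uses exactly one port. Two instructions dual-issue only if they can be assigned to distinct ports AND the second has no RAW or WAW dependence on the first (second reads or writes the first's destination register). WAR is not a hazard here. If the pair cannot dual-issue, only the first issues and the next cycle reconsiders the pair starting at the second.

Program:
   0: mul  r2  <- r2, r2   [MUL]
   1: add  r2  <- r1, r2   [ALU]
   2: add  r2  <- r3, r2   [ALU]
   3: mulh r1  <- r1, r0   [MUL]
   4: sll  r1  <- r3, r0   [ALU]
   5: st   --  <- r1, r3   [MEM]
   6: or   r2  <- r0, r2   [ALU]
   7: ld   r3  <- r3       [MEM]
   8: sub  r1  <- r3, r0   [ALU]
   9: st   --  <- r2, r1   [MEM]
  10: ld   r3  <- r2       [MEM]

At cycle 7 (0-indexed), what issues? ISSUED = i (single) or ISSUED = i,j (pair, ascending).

ISSUED = 9

#0 head=0: mul i0 RAW+WAW r2
#1 head=1: add i1 RAW+WAW r2
#2 head=2: add+mulh i2+i3 pair
#3 head=4: sll i4 RAW r1
#4 head=5: st+or i5+i6 pair
#5 head=7: ld i7 RAW r3
#6 head=8: sub i8 RAW r1
#7 head=9: st i9 no-port MEM/MEM
#8 head=10: ld i10 tail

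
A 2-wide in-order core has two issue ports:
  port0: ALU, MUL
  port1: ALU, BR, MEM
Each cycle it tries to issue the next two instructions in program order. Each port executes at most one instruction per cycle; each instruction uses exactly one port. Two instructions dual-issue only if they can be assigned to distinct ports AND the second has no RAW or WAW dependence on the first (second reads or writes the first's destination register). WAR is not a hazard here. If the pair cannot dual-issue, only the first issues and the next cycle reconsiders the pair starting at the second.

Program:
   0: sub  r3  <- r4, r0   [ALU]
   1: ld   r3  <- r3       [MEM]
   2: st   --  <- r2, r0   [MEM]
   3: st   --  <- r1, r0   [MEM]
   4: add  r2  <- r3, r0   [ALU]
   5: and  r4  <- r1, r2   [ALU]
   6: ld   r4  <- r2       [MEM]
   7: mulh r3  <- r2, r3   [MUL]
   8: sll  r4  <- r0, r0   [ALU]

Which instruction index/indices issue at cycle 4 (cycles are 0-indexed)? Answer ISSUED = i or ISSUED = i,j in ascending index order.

ISSUED = 5

0. sub @i0  | RAW+WAW r3
1. ld @i1  | no-port MEM/MEM
2. st @i2  | no-port MEM/MEM
3. st/add @i3&i4  | 2-wide
4. and @i5  | WAW r4
5. ld/mulh @i6&i7  | 2-wide
6. sll @i8  | tail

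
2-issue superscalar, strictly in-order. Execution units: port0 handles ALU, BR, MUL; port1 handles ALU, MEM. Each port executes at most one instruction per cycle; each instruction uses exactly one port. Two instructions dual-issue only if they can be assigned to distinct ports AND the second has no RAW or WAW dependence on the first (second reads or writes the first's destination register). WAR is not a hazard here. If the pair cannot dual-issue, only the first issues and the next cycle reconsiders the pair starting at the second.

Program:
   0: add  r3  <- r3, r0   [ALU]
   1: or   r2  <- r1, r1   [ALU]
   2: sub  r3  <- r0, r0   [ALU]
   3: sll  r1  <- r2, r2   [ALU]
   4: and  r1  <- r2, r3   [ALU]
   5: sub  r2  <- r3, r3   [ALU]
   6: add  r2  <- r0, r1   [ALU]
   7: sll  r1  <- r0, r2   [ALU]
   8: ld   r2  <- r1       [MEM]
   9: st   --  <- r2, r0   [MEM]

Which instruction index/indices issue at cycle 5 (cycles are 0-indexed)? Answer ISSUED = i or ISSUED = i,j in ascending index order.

t=0 i0+i1:add or ; 2-wide
t=1 i2+i3:sub sll ; 2-wide
t=2 i4+i5:and sub ; 2-wide
t=3 i6:add ; RAW r2
t=4 i7:sll ; RAW r1
t=5 i8:ld ; no-port MEM/MEM
t=6 i9:st ; tail

ISSUED = 8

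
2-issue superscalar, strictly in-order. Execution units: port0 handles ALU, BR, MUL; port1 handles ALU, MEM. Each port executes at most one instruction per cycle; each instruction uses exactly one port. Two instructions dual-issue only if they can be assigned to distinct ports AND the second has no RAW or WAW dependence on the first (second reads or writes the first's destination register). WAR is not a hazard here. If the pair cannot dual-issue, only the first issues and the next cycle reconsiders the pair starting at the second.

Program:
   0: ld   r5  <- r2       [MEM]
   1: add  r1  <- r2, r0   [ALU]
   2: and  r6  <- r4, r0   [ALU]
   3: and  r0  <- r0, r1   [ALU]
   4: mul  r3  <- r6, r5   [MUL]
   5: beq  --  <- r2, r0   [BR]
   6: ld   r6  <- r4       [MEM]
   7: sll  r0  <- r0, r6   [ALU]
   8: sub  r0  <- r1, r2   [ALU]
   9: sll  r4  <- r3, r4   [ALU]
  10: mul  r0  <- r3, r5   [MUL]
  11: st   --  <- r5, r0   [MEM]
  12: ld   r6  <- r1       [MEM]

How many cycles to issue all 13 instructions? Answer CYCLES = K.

CYCLES = 9

c0: i0/i1 ld.MEM;add.ALU  2-wide
c1: i2/i3 and.ALU;and.ALU  2-wide
c2: i4 mul.MUL  no-port MUL/BR
c3: i5/i6 beq.BR;ld.MEM  2-wide
c4: i7 sll.ALU  WAW r0
c5: i8/i9 sub.ALU;sll.ALU  2-wide
c6: i10 mul.MUL  RAW r0
c7: i11 st.MEM  no-port MEM/MEM
c8: i12 ld.MEM  tail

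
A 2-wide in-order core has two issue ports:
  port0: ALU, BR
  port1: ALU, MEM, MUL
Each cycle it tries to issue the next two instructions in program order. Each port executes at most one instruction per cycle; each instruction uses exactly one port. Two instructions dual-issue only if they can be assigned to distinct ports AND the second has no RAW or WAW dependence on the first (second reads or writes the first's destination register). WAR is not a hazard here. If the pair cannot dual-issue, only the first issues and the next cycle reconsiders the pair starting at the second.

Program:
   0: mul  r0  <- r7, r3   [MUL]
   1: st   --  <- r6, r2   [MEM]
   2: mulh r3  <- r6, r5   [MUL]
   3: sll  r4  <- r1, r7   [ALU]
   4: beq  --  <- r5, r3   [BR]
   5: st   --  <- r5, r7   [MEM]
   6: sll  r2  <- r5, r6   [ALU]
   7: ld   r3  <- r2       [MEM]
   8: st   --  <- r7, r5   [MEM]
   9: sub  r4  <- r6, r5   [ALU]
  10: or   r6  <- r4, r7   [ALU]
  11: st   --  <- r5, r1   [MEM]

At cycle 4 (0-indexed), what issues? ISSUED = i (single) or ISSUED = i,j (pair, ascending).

ISSUED = 6

  cy0 -> i0 (mul.MUL) no-port MUL/MEM
  cy1 -> i1 (st.MEM) no-port MEM/MUL
  cy2 -> i2+i3 (mulh.MUL;sll.ALU) pair
  cy3 -> i4+i5 (beq.BR;st.MEM) pair
  cy4 -> i6 (sll.ALU) RAW r2
  cy5 -> i7 (ld.MEM) no-port MEM/MEM
  cy6 -> i8+i9 (st.MEM;sub.ALU) pair
  cy7 -> i10+i11 (or.ALU;st.MEM) pair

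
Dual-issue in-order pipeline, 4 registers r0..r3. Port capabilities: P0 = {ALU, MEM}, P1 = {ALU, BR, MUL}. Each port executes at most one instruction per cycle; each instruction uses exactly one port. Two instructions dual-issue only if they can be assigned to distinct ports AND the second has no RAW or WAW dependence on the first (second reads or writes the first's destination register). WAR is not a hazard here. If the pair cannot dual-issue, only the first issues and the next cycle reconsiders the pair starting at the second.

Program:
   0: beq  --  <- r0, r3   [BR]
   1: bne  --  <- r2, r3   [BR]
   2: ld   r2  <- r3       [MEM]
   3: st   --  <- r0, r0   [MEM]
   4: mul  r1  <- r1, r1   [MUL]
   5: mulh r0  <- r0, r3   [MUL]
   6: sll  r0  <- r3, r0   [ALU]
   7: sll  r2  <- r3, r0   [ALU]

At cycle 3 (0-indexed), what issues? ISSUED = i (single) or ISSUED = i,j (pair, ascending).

ISSUED = 5

[0] i0  beq  -- no-port BR/BR
[1] i1,i2  bne ld  -- 2-wide
[2] i3,i4  st mul  -- 2-wide
[3] i5  mulh  -- RAW+WAW r0
[4] i6  sll  -- RAW r0
[5] i7  sll  -- tail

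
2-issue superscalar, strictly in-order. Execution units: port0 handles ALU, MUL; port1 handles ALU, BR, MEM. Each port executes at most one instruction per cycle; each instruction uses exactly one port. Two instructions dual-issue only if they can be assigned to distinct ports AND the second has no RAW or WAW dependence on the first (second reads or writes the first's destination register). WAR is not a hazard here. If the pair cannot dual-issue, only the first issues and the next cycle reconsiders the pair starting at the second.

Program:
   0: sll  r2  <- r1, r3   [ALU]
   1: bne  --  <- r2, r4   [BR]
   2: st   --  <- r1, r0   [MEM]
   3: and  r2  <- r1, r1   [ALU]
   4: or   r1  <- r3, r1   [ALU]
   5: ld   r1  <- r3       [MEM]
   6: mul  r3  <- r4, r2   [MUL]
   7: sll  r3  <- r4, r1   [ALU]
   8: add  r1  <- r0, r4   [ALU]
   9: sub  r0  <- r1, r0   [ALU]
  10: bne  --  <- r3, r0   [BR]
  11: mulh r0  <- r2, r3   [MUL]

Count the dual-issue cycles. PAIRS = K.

PAIRS = 4

0. sll @i0  | RAW r2
1. bne @i1  | no-port BR/MEM
2. st;and @i2&i3  | 2-wide
3. or @i4  | WAW r1
4. ld;mul @i5&i6  | 2-wide
5. sll;add @i7&i8  | 2-wide
6. sub @i9  | RAW r0
7. bne;mulh @i10&i11  | 2-wide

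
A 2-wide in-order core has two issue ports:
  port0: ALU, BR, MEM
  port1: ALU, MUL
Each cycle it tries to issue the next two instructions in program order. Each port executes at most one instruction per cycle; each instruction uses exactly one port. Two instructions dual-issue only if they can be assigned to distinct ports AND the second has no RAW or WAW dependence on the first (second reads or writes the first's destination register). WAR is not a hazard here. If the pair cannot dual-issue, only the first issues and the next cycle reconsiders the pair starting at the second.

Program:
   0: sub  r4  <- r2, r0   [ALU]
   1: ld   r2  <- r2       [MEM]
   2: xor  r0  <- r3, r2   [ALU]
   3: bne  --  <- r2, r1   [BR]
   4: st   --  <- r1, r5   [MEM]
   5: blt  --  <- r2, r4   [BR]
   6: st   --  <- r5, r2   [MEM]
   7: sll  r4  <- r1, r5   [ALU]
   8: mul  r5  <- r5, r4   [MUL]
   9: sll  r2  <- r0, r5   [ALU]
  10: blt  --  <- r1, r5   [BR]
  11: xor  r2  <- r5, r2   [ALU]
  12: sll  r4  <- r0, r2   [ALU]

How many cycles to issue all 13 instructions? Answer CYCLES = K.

t=0 i0,i1:sub+ld ; pair
t=1 i2,i3:xor+bne ; pair
t=2 i4:st ; no-port MEM/BR
t=3 i5:blt ; no-port BR/MEM
t=4 i6,i7:st+sll ; pair
t=5 i8:mul ; RAW r5
t=6 i9,i10:sll+blt ; pair
t=7 i11:xor ; RAW r2
t=8 i12:sll ; tail

CYCLES = 9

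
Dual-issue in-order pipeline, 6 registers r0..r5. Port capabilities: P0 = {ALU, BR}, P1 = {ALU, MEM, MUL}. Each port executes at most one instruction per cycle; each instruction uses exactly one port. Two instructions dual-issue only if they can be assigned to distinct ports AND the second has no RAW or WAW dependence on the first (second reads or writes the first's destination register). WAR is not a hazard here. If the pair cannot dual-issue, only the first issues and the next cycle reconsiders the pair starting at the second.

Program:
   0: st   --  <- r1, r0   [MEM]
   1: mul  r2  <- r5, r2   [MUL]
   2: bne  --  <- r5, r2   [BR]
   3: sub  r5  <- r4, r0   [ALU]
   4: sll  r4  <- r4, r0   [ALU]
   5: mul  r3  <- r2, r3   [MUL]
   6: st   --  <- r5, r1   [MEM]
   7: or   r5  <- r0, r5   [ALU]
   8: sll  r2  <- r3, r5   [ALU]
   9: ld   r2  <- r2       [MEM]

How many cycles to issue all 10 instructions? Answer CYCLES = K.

  cy0 -> i0 (st) no-port MEM/MUL
  cy1 -> i1 (mul) RAW r2
  cy2 -> i2/i3 (bne;sub) 2-wide
  cy3 -> i4/i5 (sll;mul) 2-wide
  cy4 -> i6/i7 (st;or) 2-wide
  cy5 -> i8 (sll) RAW+WAW r2
  cy6 -> i9 (ld) tail

CYCLES = 7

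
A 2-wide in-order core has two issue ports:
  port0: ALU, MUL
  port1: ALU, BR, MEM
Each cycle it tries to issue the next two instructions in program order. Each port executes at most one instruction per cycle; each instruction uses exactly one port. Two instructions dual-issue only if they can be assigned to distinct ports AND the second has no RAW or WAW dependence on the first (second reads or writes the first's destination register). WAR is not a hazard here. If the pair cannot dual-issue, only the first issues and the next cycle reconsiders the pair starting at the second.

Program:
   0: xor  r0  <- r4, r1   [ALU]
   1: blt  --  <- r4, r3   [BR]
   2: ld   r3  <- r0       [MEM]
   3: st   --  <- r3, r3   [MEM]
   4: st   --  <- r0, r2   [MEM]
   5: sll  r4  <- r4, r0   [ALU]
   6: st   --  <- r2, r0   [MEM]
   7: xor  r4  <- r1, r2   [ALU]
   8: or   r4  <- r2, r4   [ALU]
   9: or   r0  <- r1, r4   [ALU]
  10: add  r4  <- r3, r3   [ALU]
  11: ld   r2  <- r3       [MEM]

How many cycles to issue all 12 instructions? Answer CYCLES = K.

CYCLES = 8

0. xor+blt @i0+i1  | 2-wide
1. ld @i2  | no-port MEM/MEM
2. st @i3  | no-port MEM/MEM
3. st+sll @i4+i5  | 2-wide
4. st+xor @i6+i7  | 2-wide
5. or @i8  | RAW r4
6. or+add @i9+i10  | 2-wide
7. ld @i11  | tail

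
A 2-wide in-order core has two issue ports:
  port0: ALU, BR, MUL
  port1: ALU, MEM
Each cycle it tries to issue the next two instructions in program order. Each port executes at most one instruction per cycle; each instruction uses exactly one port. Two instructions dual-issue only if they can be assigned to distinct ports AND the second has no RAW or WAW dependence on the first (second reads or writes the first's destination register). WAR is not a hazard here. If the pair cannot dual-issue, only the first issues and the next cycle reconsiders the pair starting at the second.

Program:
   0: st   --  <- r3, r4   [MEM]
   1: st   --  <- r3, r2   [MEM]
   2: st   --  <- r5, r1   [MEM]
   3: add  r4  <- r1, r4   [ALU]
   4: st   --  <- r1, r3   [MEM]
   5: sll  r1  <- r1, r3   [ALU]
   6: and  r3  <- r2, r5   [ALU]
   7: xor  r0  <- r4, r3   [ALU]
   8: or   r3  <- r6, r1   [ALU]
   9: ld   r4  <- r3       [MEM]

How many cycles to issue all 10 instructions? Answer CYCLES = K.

[0] i0  st  -- no-port MEM/MEM
[1] i1  st  -- no-port MEM/MEM
[2] i2,i3  st/add  -- pair
[3] i4,i5  st/sll  -- pair
[4] i6  and  -- RAW r3
[5] i7,i8  xor/or  -- pair
[6] i9  ld  -- tail

CYCLES = 7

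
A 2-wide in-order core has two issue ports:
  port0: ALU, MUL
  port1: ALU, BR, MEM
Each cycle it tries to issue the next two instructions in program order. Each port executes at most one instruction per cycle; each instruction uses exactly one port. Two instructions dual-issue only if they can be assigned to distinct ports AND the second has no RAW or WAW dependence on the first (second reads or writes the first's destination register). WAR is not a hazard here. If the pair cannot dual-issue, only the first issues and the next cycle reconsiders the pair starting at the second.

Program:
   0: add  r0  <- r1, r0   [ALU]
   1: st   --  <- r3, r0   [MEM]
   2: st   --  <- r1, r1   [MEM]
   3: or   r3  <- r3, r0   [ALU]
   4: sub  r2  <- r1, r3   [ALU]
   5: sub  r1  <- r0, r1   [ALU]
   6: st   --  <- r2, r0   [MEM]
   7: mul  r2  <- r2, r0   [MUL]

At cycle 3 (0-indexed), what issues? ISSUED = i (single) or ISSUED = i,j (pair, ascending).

ISSUED = 4,5

[0] i0  add  -- RAW r0
[1] i1  st  -- no-port MEM/MEM
[2] i2&i3  st+or  -- dual
[3] i4&i5  sub+sub  -- dual
[4] i6&i7  st+mul  -- dual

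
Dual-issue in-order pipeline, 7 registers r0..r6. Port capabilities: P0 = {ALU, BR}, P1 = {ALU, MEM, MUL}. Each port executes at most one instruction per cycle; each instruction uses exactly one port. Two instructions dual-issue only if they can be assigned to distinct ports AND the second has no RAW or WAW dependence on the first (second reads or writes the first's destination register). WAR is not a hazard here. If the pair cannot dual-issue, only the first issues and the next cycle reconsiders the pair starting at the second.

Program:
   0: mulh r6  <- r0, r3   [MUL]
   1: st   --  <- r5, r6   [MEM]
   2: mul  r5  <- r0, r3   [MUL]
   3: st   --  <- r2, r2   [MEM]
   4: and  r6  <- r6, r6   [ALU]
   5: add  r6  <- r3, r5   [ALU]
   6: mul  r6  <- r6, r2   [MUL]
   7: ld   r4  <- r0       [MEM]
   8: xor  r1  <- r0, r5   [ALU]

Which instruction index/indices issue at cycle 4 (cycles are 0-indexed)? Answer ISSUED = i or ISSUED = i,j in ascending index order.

#0 head=0: mulh.MUL i0 no-port MUL/MEM
#1 head=1: st.MEM i1 no-port MEM/MUL
#2 head=2: mul.MUL i2 no-port MUL/MEM
#3 head=3: st.MEM;and.ALU i3,i4 2-wide
#4 head=5: add.ALU i5 RAW+WAW r6
#5 head=6: mul.MUL i6 no-port MUL/MEM
#6 head=7: ld.MEM;xor.ALU i7,i8 2-wide

ISSUED = 5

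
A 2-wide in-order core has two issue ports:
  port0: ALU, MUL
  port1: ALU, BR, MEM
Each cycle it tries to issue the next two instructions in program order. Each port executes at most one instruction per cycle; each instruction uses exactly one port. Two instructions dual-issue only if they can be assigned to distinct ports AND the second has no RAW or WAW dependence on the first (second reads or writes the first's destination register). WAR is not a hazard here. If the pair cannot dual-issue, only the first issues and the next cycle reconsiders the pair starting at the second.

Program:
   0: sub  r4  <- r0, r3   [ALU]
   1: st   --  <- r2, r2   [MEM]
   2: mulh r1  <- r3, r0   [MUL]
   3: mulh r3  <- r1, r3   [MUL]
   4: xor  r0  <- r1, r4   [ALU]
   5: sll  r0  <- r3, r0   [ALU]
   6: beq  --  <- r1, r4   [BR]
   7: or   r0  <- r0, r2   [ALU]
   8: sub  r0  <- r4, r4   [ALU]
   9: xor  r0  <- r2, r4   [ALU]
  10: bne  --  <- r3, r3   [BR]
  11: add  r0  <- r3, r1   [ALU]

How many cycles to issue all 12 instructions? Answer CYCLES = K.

c0: i0/i1 sub;st  pair
c1: i2 mulh  no-port MUL/MUL
c2: i3/i4 mulh;xor  pair
c3: i5/i6 sll;beq  pair
c4: i7 or  WAW r0
c5: i8 sub  WAW r0
c6: i9/i10 xor;bne  pair
c7: i11 add  tail

CYCLES = 8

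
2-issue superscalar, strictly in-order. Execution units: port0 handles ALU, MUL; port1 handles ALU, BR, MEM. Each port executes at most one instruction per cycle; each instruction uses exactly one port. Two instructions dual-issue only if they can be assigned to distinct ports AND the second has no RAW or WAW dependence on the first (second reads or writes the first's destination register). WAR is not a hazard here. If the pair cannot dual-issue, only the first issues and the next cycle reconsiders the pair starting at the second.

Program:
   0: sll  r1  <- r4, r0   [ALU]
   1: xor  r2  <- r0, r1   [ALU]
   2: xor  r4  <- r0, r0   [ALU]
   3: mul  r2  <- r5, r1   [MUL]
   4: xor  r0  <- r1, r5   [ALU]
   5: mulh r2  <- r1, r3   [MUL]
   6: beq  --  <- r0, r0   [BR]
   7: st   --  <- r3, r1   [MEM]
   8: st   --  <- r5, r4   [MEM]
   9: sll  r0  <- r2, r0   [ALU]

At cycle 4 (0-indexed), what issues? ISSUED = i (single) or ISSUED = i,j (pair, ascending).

ISSUED = 7

c0: i0 sll  RAW r1
c1: i1+i2 xor+xor  pair
c2: i3+i4 mul+xor  pair
c3: i5+i6 mulh+beq  pair
c4: i7 st  no-port MEM/MEM
c5: i8+i9 st+sll  pair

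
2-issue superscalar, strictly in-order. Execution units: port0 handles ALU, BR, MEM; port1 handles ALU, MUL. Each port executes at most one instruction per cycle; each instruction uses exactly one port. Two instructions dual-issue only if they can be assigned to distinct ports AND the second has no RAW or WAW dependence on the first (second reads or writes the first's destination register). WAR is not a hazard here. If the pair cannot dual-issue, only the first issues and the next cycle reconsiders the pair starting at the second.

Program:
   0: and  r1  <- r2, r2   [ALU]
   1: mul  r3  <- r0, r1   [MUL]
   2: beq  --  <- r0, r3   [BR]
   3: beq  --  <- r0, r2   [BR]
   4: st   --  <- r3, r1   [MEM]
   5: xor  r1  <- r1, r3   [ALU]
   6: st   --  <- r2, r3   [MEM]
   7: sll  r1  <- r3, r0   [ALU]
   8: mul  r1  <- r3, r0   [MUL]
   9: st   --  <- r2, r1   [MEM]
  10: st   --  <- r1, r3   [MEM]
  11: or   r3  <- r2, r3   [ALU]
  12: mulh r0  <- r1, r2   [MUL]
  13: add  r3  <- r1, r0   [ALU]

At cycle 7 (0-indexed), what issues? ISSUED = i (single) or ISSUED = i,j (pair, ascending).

ISSUED = 9

#0 head=0: and i0 RAW r1
#1 head=1: mul i1 RAW r3
#2 head=2: beq i2 no-port BR/BR
#3 head=3: beq i3 no-port BR/MEM
#4 head=4: st+xor i4,i5 2-wide
#5 head=6: st+sll i6,i7 2-wide
#6 head=8: mul i8 RAW r1
#7 head=9: st i9 no-port MEM/MEM
#8 head=10: st+or i10,i11 2-wide
#9 head=12: mulh i12 RAW r0
#10 head=13: add i13 tail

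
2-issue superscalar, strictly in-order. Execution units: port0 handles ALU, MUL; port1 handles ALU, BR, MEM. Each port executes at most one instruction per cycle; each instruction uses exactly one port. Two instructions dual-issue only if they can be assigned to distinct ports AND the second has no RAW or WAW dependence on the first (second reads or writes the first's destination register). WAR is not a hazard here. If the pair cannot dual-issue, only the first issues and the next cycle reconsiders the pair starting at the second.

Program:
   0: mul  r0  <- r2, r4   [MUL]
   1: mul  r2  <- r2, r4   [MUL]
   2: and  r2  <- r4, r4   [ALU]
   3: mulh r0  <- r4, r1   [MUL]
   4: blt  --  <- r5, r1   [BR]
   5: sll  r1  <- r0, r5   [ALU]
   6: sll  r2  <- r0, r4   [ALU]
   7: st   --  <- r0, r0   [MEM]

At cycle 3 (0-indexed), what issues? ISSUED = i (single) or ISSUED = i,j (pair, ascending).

[0] i0  mul.MUL  -- no-port MUL/MUL
[1] i1  mul.MUL  -- WAW r2
[2] i2/i3  and.ALU;mulh.MUL  -- pair
[3] i4/i5  blt.BR;sll.ALU  -- pair
[4] i6/i7  sll.ALU;st.MEM  -- pair

ISSUED = 4,5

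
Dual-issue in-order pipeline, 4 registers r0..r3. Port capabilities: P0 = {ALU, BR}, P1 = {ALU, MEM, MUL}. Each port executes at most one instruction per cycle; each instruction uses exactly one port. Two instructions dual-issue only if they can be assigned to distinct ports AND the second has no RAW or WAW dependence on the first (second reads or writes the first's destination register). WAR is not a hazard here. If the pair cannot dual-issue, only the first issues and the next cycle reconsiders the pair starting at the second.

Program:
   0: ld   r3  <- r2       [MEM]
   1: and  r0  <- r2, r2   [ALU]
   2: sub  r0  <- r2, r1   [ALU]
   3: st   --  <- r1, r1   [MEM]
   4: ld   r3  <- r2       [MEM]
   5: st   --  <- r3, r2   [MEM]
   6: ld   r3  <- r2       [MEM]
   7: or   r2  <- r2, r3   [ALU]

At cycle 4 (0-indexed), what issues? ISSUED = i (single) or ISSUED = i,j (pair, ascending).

ISSUED = 6

c0: i0/i1 ld.MEM and.ALU  2-wide
c1: i2/i3 sub.ALU st.MEM  2-wide
c2: i4 ld.MEM  no-port MEM/MEM
c3: i5 st.MEM  no-port MEM/MEM
c4: i6 ld.MEM  RAW r3
c5: i7 or.ALU  tail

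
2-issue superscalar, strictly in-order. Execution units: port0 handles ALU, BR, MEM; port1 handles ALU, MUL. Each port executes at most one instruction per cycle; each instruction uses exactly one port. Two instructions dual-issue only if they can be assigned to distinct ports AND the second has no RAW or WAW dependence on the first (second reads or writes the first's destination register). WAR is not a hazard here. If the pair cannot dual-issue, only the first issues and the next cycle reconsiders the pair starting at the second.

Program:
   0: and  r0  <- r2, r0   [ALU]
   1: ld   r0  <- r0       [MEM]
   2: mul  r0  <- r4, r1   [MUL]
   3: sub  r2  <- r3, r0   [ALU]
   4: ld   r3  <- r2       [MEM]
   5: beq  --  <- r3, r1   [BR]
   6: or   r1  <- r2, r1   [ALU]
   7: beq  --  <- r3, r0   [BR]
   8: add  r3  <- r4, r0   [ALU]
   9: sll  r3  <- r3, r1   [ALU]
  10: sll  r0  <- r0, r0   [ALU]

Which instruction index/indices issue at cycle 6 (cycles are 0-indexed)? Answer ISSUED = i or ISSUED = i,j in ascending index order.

ISSUED = 7,8

[0] i0  and.ALU  -- RAW+WAW r0
[1] i1  ld.MEM  -- WAW r0
[2] i2  mul.MUL  -- RAW r0
[3] i3  sub.ALU  -- RAW r2
[4] i4  ld.MEM  -- no-port MEM/BR
[5] i5+i6  beq.BR/or.ALU  -- dual
[6] i7+i8  beq.BR/add.ALU  -- dual
[7] i9+i10  sll.ALU/sll.ALU  -- dual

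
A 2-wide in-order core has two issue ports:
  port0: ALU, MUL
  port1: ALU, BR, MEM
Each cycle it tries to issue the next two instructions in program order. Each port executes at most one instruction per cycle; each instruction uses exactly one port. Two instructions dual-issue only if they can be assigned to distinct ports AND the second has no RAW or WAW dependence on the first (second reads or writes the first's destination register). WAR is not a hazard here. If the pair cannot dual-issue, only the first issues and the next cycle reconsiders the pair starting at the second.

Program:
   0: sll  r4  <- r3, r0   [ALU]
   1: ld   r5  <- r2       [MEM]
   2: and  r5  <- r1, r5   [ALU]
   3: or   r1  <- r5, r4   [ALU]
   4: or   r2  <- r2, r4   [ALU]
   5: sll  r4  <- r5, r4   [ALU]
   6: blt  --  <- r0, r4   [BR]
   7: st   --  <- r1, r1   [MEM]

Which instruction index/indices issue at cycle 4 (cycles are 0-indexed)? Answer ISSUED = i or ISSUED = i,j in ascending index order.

  cy0 -> i0+i1 (sll.ALU ld.MEM) 2-wide
  cy1 -> i2 (and.ALU) RAW r5
  cy2 -> i3+i4 (or.ALU or.ALU) 2-wide
  cy3 -> i5 (sll.ALU) RAW r4
  cy4 -> i6 (blt.BR) no-port BR/MEM
  cy5 -> i7 (st.MEM) tail

ISSUED = 6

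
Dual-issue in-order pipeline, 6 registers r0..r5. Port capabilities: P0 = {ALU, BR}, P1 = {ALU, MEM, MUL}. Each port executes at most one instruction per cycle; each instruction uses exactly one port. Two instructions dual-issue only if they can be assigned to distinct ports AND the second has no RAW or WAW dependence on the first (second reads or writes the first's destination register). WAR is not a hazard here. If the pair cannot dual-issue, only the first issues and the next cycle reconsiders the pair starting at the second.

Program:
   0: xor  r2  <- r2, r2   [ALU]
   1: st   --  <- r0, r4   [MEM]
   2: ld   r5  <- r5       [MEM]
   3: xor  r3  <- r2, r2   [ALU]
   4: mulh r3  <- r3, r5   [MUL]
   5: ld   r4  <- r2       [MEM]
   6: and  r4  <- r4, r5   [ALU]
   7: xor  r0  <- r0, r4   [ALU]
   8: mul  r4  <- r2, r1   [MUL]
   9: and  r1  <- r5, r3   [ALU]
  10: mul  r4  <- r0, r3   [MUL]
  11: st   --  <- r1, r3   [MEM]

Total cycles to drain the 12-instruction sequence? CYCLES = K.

CYCLES = 8

0. xor;st @i0,i1  | 2-wide
1. ld;xor @i2,i3  | 2-wide
2. mulh @i4  | no-port MUL/MEM
3. ld @i5  | RAW+WAW r4
4. and @i6  | RAW r4
5. xor;mul @i7,i8  | 2-wide
6. and;mul @i9,i10  | 2-wide
7. st @i11  | tail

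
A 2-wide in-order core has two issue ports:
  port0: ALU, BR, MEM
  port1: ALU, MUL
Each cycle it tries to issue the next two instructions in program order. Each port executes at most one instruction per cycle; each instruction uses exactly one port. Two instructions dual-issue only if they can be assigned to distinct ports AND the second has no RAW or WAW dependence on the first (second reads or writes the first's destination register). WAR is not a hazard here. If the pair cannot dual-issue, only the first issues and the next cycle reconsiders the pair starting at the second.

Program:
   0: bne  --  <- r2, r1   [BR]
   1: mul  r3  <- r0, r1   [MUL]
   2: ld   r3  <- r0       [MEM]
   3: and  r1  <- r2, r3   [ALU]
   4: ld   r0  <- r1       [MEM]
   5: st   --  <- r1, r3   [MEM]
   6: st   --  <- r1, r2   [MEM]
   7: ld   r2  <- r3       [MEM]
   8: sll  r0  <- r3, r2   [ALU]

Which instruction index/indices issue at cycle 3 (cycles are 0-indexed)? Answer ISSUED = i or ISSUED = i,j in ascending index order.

ISSUED = 4

t=0 i0/i1:bne.BR/mul.MUL ; 2-wide
t=1 i2:ld.MEM ; RAW r3
t=2 i3:and.ALU ; RAW r1
t=3 i4:ld.MEM ; no-port MEM/MEM
t=4 i5:st.MEM ; no-port MEM/MEM
t=5 i6:st.MEM ; no-port MEM/MEM
t=6 i7:ld.MEM ; RAW r2
t=7 i8:sll.ALU ; tail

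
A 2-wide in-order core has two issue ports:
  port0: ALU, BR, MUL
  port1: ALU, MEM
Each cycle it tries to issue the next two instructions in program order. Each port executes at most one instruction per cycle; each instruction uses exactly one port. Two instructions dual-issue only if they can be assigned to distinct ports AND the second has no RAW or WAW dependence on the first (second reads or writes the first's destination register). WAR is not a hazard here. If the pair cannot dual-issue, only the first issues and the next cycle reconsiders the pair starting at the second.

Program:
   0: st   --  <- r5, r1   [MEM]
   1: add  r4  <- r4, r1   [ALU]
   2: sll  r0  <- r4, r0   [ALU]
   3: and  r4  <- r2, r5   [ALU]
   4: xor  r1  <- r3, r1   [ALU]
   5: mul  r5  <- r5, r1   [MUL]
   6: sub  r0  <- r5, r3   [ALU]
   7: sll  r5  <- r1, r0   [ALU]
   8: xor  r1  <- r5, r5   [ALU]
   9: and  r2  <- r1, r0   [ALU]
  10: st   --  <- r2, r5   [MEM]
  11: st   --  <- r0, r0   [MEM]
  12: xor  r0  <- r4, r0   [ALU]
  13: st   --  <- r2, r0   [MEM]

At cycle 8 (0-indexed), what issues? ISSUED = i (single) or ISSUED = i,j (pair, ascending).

ISSUED = 10

  cy0 -> i0,i1 (st.MEM;add.ALU) dual
  cy1 -> i2,i3 (sll.ALU;and.ALU) dual
  cy2 -> i4 (xor.ALU) RAW r1
  cy3 -> i5 (mul.MUL) RAW r5
  cy4 -> i6 (sub.ALU) RAW r0
  cy5 -> i7 (sll.ALU) RAW r5
  cy6 -> i8 (xor.ALU) RAW r1
  cy7 -> i9 (and.ALU) RAW r2
  cy8 -> i10 (st.MEM) no-port MEM/MEM
  cy9 -> i11,i12 (st.MEM;xor.ALU) dual
  cy10 -> i13 (st.MEM) tail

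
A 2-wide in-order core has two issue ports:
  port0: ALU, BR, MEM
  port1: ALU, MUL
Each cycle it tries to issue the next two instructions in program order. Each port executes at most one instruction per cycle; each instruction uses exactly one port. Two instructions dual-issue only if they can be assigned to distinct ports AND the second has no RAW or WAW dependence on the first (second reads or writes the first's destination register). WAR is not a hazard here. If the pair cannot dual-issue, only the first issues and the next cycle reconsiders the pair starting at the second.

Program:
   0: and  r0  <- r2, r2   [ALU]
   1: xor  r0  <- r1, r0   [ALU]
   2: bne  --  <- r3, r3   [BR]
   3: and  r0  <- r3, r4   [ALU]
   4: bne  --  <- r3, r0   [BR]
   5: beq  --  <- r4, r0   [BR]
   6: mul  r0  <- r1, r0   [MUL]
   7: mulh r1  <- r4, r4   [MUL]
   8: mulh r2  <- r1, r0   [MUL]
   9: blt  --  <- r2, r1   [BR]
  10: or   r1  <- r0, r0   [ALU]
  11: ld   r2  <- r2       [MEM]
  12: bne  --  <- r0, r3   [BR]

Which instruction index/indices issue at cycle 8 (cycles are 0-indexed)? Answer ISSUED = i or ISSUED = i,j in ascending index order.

c0: i0 and.ALU  RAW+WAW r0
c1: i1,i2 xor.ALU bne.BR  pair
c2: i3 and.ALU  RAW r0
c3: i4 bne.BR  no-port BR/BR
c4: i5,i6 beq.BR mul.MUL  pair
c5: i7 mulh.MUL  no-port MUL/MUL
c6: i8 mulh.MUL  RAW r2
c7: i9,i10 blt.BR or.ALU  pair
c8: i11 ld.MEM  no-port MEM/BR
c9: i12 bne.BR  tail

ISSUED = 11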